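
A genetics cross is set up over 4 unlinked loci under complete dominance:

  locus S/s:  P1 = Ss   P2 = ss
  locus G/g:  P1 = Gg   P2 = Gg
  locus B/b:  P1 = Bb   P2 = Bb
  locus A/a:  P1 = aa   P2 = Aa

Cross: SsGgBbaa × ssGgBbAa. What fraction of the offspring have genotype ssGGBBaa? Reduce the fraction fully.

P(ssGGBBaa) = 1/64

SsGgBbaa gametes: SGBa×2, SGba×2, SgBa×2, Sgba×2, sGBa×2, sGba×2, sgBa×2, sgba×2
ssGgBbAa gametes: sGBA×2, sGBa×2, sGbA×2, sGba×2, sgBA×2, sgBa×2, sgbA×2, sgba×2
SsGgBbaa×ssGgBbAa grid (16·16=256): SsGGBBAa=4 SsGGBBaa=4 SsGGBbAa=8 SsGGBbaa=8 SsGGbbAa=4 SsGGbbaa=4 SsGgBBAa=8 SsGgBBaa=8 SsGgBbAa=16 SsGgBbaa=16 SsGgbbAa=8 SsGgbbaa=8 SsggBBAa=4 SsggBBaa=4 SsggBbAa=8 SsggBbaa=8 SsggbbAa=4 Ssggbbaa=4 ssGGBBAa=4 ssGGBBaa=4 ssGGBbAa=8 ssGGBbaa=8 ssGGbbAa=4 ssGGbbaa=4 ssGgBBAa=8 ssGgBBaa=8 ssGgBbAa=16 ssGgBbaa=16 ssGgbbAa=8 ssGgbbaa=8 ssggBBAa=4 ssggBBaa=4 ssggBbAa=8 ssggBbaa=8 ssggbbAa=4 ssggbbaa=4
ssGGBBaa hits 4/256; gcd=4; 4÷4/256÷4 = 1/64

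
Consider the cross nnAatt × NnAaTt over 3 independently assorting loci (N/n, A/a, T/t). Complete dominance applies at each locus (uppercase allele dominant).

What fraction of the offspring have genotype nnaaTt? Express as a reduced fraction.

nnAatt gametes: nAt×4, nat×4
NnAaTt gametes: NAT×1, NAt×1, NaT×1, Nat×1, nAT×1, nAt×1, naT×1, nat×1
nnAatt×NnAaTt grid (8·8=64): NnAATt=4 NnAAtt=4 NnAaTt=8 NnAatt=8 NnaaTt=4 Nnaatt=4 nnAATt=4 nnAAtt=4 nnAaTt=8 nnAatt=8 nnaaTt=4 nnaatt=4
nnaaTt hits 4/64; gcd=4; 4÷4/64÷4 = 1/16

P(nnaaTt) = 1/16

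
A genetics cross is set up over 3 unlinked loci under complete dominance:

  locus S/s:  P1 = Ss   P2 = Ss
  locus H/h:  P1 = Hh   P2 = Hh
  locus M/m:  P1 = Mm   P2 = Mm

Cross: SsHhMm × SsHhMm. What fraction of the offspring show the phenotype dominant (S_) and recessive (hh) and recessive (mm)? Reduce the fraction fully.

SsHhMm gametes: SHM×1, SHm×1, ShM×1, Shm×1, sHM×1, sHm×1, shM×1, shm×1
SsHhMm gametes: SHM×1, SHm×1, ShM×1, Shm×1, sHM×1, sHm×1, shM×1, shm×1
SsHhMm×SsHhMm grid (8·8=64): SSHHMM=1 SSHHMm=2 SSHHmm=1 SSHhMM=2 SSHhMm=4 SSHhmm=2 SShhMM=1 SShhMm=2 SShhmm=1 SsHHMM=2 SsHHMm=4 SsHHmm=2 SsHhMM=4 SsHhMm=8 SsHhmm=4 SshhMM=2 SshhMm=4 Sshhmm=2 ssHHMM=1 ssHHMm=2 ssHHmm=1 ssHhMM=2 ssHhMm=4 ssHhmm=2 sshhMM=1 sshhMm=2 sshhmm=1
S_ hh mm hits 3/64; gcd=1; 3÷1/64÷1 = 3/64

P(S_ hh mm) = 3/64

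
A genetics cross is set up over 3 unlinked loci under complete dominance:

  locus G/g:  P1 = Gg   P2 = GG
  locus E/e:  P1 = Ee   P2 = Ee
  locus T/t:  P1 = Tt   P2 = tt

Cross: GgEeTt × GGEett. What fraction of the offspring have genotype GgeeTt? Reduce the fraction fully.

GgEeTt gametes: GET×1, GEt×1, GeT×1, Get×1, gET×1, gEt×1, geT×1, get×1
GGEett gametes: GEt×4, Get×4
GgEeTt×GGEett grid (8·8=64): GGEETt=4 GGEEtt=4 GGEeTt=8 GGEett=8 GGeeTt=4 GGeett=4 GgEETt=4 GgEEtt=4 GgEeTt=8 GgEett=8 GgeeTt=4 Ggeett=4
GgeeTt hits 4/64; gcd=4; 4÷4/64÷4 = 1/16

P(GgeeTt) = 1/16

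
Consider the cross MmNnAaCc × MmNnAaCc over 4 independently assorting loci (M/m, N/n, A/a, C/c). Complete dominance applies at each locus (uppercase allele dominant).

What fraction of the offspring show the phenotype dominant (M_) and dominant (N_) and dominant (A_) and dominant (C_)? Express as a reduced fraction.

MmNnAaCc gametes: MNAC×1, MNAc×1, MNaC×1, MNac×1, MnAC×1, MnAc×1, MnaC×1, Mnac×1, mNAC×1, mNAc×1, mNaC×1, mNac×1, mnAC×1, mnAc×1, mnaC×1, mnac×1
MmNnAaCc gametes: MNAC×1, MNAc×1, MNaC×1, MNac×1, MnAC×1, MnAc×1, MnaC×1, Mnac×1, mNAC×1, mNAc×1, mNaC×1, mNac×1, mnAC×1, mnAc×1, mnaC×1, mnac×1
MmNnAaCc×MmNnAaCc grid (16·16=256): MMNNAACC=1 MMNNAACc=2 MMNNAAcc=1 MMNNAaCC=2 MMNNAaCc=4 MMNNAacc=2 MMNNaaCC=1 MMNNaaCc=2 MMNNaacc=1 MMNnAACC=2 MMNnAACc=4 MMNnAAcc=2 MMNnAaCC=4 MMNnAaCc=8 MMNnAacc=4 MMNnaaCC=2 MMNnaaCc=4 MMNnaacc=2 MMnnAACC=1 MMnnAACc=2 MMnnAAcc=1 MMnnAaCC=2 MMnnAaCc=4 MMnnAacc=2 MMnnaaCC=1 MMnnaaCc=2 MMnnaacc=1 MmNNAACC=2 MmNNAACc=4 MmNNAAcc=2 MmNNAaCC=4 MmNNAaCc=8 MmNNAacc=4 MmNNaaCC=2 MmNNaaCc=4 MmNNaacc=2 MmNnAACC=4 MmNnAACc=8 MmNnAAcc=4 MmNnAaCC=8 MmNnAaCc=16 MmNnAacc=8 MmNnaaCC=4 MmNnaaCc=8 MmNnaacc=4 MmnnAACC=2 MmnnAACc=4 MmnnAAcc=2 MmnnAaCC=4 MmnnAaCc=8 MmnnAacc=4 MmnnaaCC=2 MmnnaaCc=4 Mmnnaacc=2 mmNNAACC=1 mmNNAACc=2 mmNNAAcc=1 mmNNAaCC=2 mmNNAaCc=4 mmNNAacc=2 mmNNaaCC=1 mmNNaaCc=2 mmNNaacc=1 mmNnAACC=2 mmNnAACc=4 mmNnAAcc=2 mmNnAaCC=4 mmNnAaCc=8 mmNnAacc=4 mmNnaaCC=2 mmNnaaCc=4 mmNnaacc=2 mmnnAACC=1 mmnnAACc=2 mmnnAAcc=1 mmnnAaCC=2 mmnnAaCc=4 mmnnAacc=2 mmnnaaCC=1 mmnnaaCc=2 mmnnaacc=1
M_ N_ A_ C_ hits 81/256; gcd=1; 81÷1/256÷1 = 81/256

P(M_ N_ A_ C_) = 81/256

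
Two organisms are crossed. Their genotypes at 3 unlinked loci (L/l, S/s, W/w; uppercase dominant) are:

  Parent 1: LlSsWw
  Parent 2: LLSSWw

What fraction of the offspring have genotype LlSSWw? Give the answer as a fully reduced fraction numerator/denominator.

LlSsWw gametes: LSW×1, LSw×1, LsW×1, Lsw×1, lSW×1, lSw×1, lsW×1, lsw×1
LLSSWw gametes: LSW×4, LSw×4
LlSsWw×LLSSWw grid (8·8=64): LLSSWW=4 LLSSWw=8 LLSSww=4 LLSsWW=4 LLSsWw=8 LLSsww=4 LlSSWW=4 LlSSWw=8 LlSSww=4 LlSsWW=4 LlSsWw=8 LlSsww=4
LlSSWw hits 8/64; gcd=8; 8÷8/64÷8 = 1/8

P(LlSSWw) = 1/8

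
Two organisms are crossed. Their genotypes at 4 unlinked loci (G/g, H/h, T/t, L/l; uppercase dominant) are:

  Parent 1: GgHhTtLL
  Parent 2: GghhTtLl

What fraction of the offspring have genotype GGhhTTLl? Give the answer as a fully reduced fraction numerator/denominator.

P(GGhhTTLl) = 1/64

GgHhTtLL gametes: GHTL×2, GHtL×2, GhTL×2, GhtL×2, gHTL×2, gHtL×2, ghTL×2, ghtL×2
GghhTtLl gametes: GhTL×2, GhTl×2, GhtL×2, Ghtl×2, ghTL×2, ghTl×2, ghtL×2, ghtl×2
GgHhTtLL×GghhTtLl grid (16·16=256): GGHhTTLL=4 GGHhTTLl=4 GGHhTtLL=8 GGHhTtLl=8 GGHhttLL=4 GGHhttLl=4 GGhhTTLL=4 GGhhTTLl=4 GGhhTtLL=8 GGhhTtLl=8 GGhhttLL=4 GGhhttLl=4 GgHhTTLL=8 GgHhTTLl=8 GgHhTtLL=16 GgHhTtLl=16 GgHhttLL=8 GgHhttLl=8 GghhTTLL=8 GghhTTLl=8 GghhTtLL=16 GghhTtLl=16 GghhttLL=8 GghhttLl=8 ggHhTTLL=4 ggHhTTLl=4 ggHhTtLL=8 ggHhTtLl=8 ggHhttLL=4 ggHhttLl=4 gghhTTLL=4 gghhTTLl=4 gghhTtLL=8 gghhTtLl=8 gghhttLL=4 gghhttLl=4
GGhhTTLl hits 4/256; gcd=4; 4÷4/256÷4 = 1/64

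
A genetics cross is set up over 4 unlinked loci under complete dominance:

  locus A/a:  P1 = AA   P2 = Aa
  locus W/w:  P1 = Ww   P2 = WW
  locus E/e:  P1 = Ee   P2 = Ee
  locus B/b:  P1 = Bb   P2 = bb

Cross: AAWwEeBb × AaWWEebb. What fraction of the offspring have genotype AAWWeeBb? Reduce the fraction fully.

P(AAWWeeBb) = 1/32

AAWwEeBb gametes: AWEB×2, AWEb×2, AWeB×2, AWeb×2, AwEB×2, AwEb×2, AweB×2, Aweb×2
AaWWEebb gametes: AWEb×4, AWeb×4, aWEb×4, aWeb×4
AAWwEeBb×AaWWEebb grid (16·16=256): AAWWEEBb=8 AAWWEEbb=8 AAWWEeBb=16 AAWWEebb=16 AAWWeeBb=8 AAWWeebb=8 AAWwEEBb=8 AAWwEEbb=8 AAWwEeBb=16 AAWwEebb=16 AAWweeBb=8 AAWweebb=8 AaWWEEBb=8 AaWWEEbb=8 AaWWEeBb=16 AaWWEebb=16 AaWWeeBb=8 AaWWeebb=8 AaWwEEBb=8 AaWwEEbb=8 AaWwEeBb=16 AaWwEebb=16 AaWweeBb=8 AaWweebb=8
AAWWeeBb hits 8/256; gcd=8; 8÷8/256÷8 = 1/32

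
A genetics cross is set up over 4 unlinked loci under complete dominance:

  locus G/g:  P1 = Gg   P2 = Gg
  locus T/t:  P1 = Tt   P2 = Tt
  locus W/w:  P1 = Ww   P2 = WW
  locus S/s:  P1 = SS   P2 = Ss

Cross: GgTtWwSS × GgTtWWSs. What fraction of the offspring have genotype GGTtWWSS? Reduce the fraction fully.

GgTtWwSS gametes: GTWS×2, GTwS×2, GtWS×2, GtwS×2, gTWS×2, gTwS×2, gtWS×2, gtwS×2
GgTtWWSs gametes: GTWS×2, GTWs×2, GtWS×2, GtWs×2, gTWS×2, gTWs×2, gtWS×2, gtWs×2
GgTtWwSS×GgTtWWSs grid (16·16=256): GGTTWWSS=4 GGTTWWSs=4 GGTTWwSS=4 GGTTWwSs=4 GGTtWWSS=8 GGTtWWSs=8 GGTtWwSS=8 GGTtWwSs=8 GGttWWSS=4 GGttWWSs=4 GGttWwSS=4 GGttWwSs=4 GgTTWWSS=8 GgTTWWSs=8 GgTTWwSS=8 GgTTWwSs=8 GgTtWWSS=16 GgTtWWSs=16 GgTtWwSS=16 GgTtWwSs=16 GgttWWSS=8 GgttWWSs=8 GgttWwSS=8 GgttWwSs=8 ggTTWWSS=4 ggTTWWSs=4 ggTTWwSS=4 ggTTWwSs=4 ggTtWWSS=8 ggTtWWSs=8 ggTtWwSS=8 ggTtWwSs=8 ggttWWSS=4 ggttWWSs=4 ggttWwSS=4 ggttWwSs=4
GGTtWWSS hits 8/256; gcd=8; 8÷8/256÷8 = 1/32

P(GGTtWWSS) = 1/32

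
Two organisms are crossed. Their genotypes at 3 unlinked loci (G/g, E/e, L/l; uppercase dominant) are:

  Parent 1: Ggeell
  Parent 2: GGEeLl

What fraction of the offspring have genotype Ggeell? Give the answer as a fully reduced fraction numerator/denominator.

P(Ggeell) = 1/8

Ggeell gametes: Gel×4, gel×4
GGEeLl gametes: GEL×2, GEl×2, GeL×2, Gel×2
Ggeell×GGEeLl grid (8·8=64): GGEeLl=8 GGEell=8 GGeeLl=8 GGeell=8 GgEeLl=8 GgEell=8 GgeeLl=8 Ggeell=8
Ggeell hits 8/64; gcd=8; 8÷8/64÷8 = 1/8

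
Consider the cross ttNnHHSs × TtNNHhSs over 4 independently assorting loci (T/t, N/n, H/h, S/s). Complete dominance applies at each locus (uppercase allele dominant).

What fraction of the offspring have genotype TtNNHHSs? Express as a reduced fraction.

P(TtNNHHSs) = 1/16

ttNnHHSs gametes: tNHS×4, tNHs×4, tnHS×4, tnHs×4
TtNNHhSs gametes: TNHS×2, TNHs×2, TNhS×2, TNhs×2, tNHS×2, tNHs×2, tNhS×2, tNhs×2
ttNnHHSs×TtNNHhSs grid (16·16=256): TtNNHHSS=8 TtNNHHSs=16 TtNNHHss=8 TtNNHhSS=8 TtNNHhSs=16 TtNNHhss=8 TtNnHHSS=8 TtNnHHSs=16 TtNnHHss=8 TtNnHhSS=8 TtNnHhSs=16 TtNnHhss=8 ttNNHHSS=8 ttNNHHSs=16 ttNNHHss=8 ttNNHhSS=8 ttNNHhSs=16 ttNNHhss=8 ttNnHHSS=8 ttNnHHSs=16 ttNnHHss=8 ttNnHhSS=8 ttNnHhSs=16 ttNnHhss=8
TtNNHHSs hits 16/256; gcd=16; 16÷16/256÷16 = 1/16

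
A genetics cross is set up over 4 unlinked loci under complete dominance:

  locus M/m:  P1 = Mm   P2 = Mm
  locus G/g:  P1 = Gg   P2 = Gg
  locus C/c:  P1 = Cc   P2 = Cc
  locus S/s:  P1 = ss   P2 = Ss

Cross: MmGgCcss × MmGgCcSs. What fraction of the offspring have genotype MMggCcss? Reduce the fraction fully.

MmGgCcss gametes: MGCs×2, MGcs×2, MgCs×2, Mgcs×2, mGCs×2, mGcs×2, mgCs×2, mgcs×2
MmGgCcSs gametes: MGCS×1, MGCs×1, MGcS×1, MGcs×1, MgCS×1, MgCs×1, MgcS×1, Mgcs×1, mGCS×1, mGCs×1, mGcS×1, mGcs×1, mgCS×1, mgCs×1, mgcS×1, mgcs×1
MmGgCcss×MmGgCcSs grid (16·16=256): MMGGCCSs=2 MMGGCCss=2 MMGGCcSs=4 MMGGCcss=4 MMGGccSs=2 MMGGccss=2 MMGgCCSs=4 MMGgCCss=4 MMGgCcSs=8 MMGgCcss=8 MMGgccSs=4 MMGgccss=4 MMggCCSs=2 MMggCCss=2 MMggCcSs=4 MMggCcss=4 MMggccSs=2 MMggccss=2 MmGGCCSs=4 MmGGCCss=4 MmGGCcSs=8 MmGGCcss=8 MmGGccSs=4 MmGGccss=4 MmGgCCSs=8 MmGgCCss=8 MmGgCcSs=16 MmGgCcss=16 MmGgccSs=8 MmGgccss=8 MmggCCSs=4 MmggCCss=4 MmggCcSs=8 MmggCcss=8 MmggccSs=4 Mmggccss=4 mmGGCCSs=2 mmGGCCss=2 mmGGCcSs=4 mmGGCcss=4 mmGGccSs=2 mmGGccss=2 mmGgCCSs=4 mmGgCCss=4 mmGgCcSs=8 mmGgCcss=8 mmGgccSs=4 mmGgccss=4 mmggCCSs=2 mmggCCss=2 mmggCcSs=4 mmggCcss=4 mmggccSs=2 mmggccss=2
MMggCcss hits 4/256; gcd=4; 4÷4/256÷4 = 1/64

P(MMggCcss) = 1/64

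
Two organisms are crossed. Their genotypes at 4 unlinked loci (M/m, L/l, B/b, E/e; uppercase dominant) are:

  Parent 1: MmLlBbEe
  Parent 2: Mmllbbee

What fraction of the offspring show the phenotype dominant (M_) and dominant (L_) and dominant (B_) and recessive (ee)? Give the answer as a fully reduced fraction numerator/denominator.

MmLlBbEe gametes: MLBE×1, MLBe×1, MLbE×1, MLbe×1, MlBE×1, MlBe×1, MlbE×1, Mlbe×1, mLBE×1, mLBe×1, mLbE×1, mLbe×1, mlBE×1, mlBe×1, mlbE×1, mlbe×1
Mmllbbee gametes: Mlbe×8, mlbe×8
MmLlBbEe×Mmllbbee grid (16·16=256): MMLlBbEe=8 MMLlBbee=8 MMLlbbEe=8 MMLlbbee=8 MMllBbEe=8 MMllBbee=8 MMllbbEe=8 MMllbbee=8 MmLlBbEe=16 MmLlBbee=16 MmLlbbEe=16 MmLlbbee=16 MmllBbEe=16 MmllBbee=16 MmllbbEe=16 Mmllbbee=16 mmLlBbEe=8 mmLlBbee=8 mmLlbbEe=8 mmLlbbee=8 mmllBbEe=8 mmllBbee=8 mmllbbEe=8 mmllbbee=8
M_ L_ B_ ee hits 24/256; gcd=8; 24÷8/256÷8 = 3/32

P(M_ L_ B_ ee) = 3/32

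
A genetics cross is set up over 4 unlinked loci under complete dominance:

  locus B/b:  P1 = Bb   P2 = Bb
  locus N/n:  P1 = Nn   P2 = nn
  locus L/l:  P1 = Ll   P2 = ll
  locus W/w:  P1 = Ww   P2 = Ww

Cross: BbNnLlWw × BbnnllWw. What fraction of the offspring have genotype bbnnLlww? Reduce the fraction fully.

P(bbnnLlww) = 1/64

BbNnLlWw gametes: BNLW×1, BNLw×1, BNlW×1, BNlw×1, BnLW×1, BnLw×1, BnlW×1, Bnlw×1, bNLW×1, bNLw×1, bNlW×1, bNlw×1, bnLW×1, bnLw×1, bnlW×1, bnlw×1
BbnnllWw gametes: BnlW×4, Bnlw×4, bnlW×4, bnlw×4
BbNnLlWw×BbnnllWw grid (16·16=256): BBNnLlWW=4 BBNnLlWw=8 BBNnLlww=4 BBNnllWW=4 BBNnllWw=8 BBNnllww=4 BBnnLlWW=4 BBnnLlWw=8 BBnnLlww=4 BBnnllWW=4 BBnnllWw=8 BBnnllww=4 BbNnLlWW=8 BbNnLlWw=16 BbNnLlww=8 BbNnllWW=8 BbNnllWw=16 BbNnllww=8 BbnnLlWW=8 BbnnLlWw=16 BbnnLlww=8 BbnnllWW=8 BbnnllWw=16 Bbnnllww=8 bbNnLlWW=4 bbNnLlWw=8 bbNnLlww=4 bbNnllWW=4 bbNnllWw=8 bbNnllww=4 bbnnLlWW=4 bbnnLlWw=8 bbnnLlww=4 bbnnllWW=4 bbnnllWw=8 bbnnllww=4
bbnnLlww hits 4/256; gcd=4; 4÷4/256÷4 = 1/64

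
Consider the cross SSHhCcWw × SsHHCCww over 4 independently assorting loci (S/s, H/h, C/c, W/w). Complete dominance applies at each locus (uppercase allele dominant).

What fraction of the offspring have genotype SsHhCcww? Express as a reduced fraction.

P(SsHhCcww) = 1/16

SSHhCcWw gametes: SHCW×2, SHCw×2, SHcW×2, SHcw×2, ShCW×2, ShCw×2, ShcW×2, Shcw×2
SsHHCCww gametes: SHCw×8, sHCw×8
SSHhCcWw×SsHHCCww grid (16·16=256): SSHHCCWw=16 SSHHCCww=16 SSHHCcWw=16 SSHHCcww=16 SSHhCCWw=16 SSHhCCww=16 SSHhCcWw=16 SSHhCcww=16 SsHHCCWw=16 SsHHCCww=16 SsHHCcWw=16 SsHHCcww=16 SsHhCCWw=16 SsHhCCww=16 SsHhCcWw=16 SsHhCcww=16
SsHhCcww hits 16/256; gcd=16; 16÷16/256÷16 = 1/16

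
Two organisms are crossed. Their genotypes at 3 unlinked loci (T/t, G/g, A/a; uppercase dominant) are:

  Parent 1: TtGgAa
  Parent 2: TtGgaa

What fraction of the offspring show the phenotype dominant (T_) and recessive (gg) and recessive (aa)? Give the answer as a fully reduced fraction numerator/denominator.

P(T_ gg aa) = 3/32

TtGgAa gametes: TGA×1, TGa×1, TgA×1, Tga×1, tGA×1, tGa×1, tgA×1, tga×1
TtGgaa gametes: TGa×2, Tga×2, tGa×2, tga×2
TtGgAa×TtGgaa grid (8·8=64): TTGGAa=2 TTGGaa=2 TTGgAa=4 TTGgaa=4 TTggAa=2 TTggaa=2 TtGGAa=4 TtGGaa=4 TtGgAa=8 TtGgaa=8 TtggAa=4 Ttggaa=4 ttGGAa=2 ttGGaa=2 ttGgAa=4 ttGgaa=4 ttggAa=2 ttggaa=2
T_ gg aa hits 6/64; gcd=2; 6÷2/64÷2 = 3/32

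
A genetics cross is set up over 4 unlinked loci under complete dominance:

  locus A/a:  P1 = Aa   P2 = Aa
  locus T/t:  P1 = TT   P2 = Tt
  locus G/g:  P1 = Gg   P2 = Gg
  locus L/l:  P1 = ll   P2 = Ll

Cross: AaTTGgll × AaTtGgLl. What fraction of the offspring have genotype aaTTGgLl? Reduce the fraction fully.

P(aaTTGgLl) = 1/32

AaTTGgll gametes: ATGl×4, ATgl×4, aTGl×4, aTgl×4
AaTtGgLl gametes: ATGL×1, ATGl×1, ATgL×1, ATgl×1, AtGL×1, AtGl×1, AtgL×1, Atgl×1, aTGL×1, aTGl×1, aTgL×1, aTgl×1, atGL×1, atGl×1, atgL×1, atgl×1
AaTTGgll×AaTtGgLl grid (16·16=256): AATTGGLl=4 AATTGGll=4 AATTGgLl=8 AATTGgll=8 AATTggLl=4 AATTggll=4 AATtGGLl=4 AATtGGll=4 AATtGgLl=8 AATtGgll=8 AATtggLl=4 AATtggll=4 AaTTGGLl=8 AaTTGGll=8 AaTTGgLl=16 AaTTGgll=16 AaTTggLl=8 AaTTggll=8 AaTtGGLl=8 AaTtGGll=8 AaTtGgLl=16 AaTtGgll=16 AaTtggLl=8 AaTtggll=8 aaTTGGLl=4 aaTTGGll=4 aaTTGgLl=8 aaTTGgll=8 aaTTggLl=4 aaTTggll=4 aaTtGGLl=4 aaTtGGll=4 aaTtGgLl=8 aaTtGgll=8 aaTtggLl=4 aaTtggll=4
aaTTGgLl hits 8/256; gcd=8; 8÷8/256÷8 = 1/32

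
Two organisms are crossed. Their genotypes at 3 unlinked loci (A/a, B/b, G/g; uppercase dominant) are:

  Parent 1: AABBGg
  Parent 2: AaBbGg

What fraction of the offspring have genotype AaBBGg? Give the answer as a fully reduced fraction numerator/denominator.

P(AaBBGg) = 1/8

AABBGg gametes: ABG×4, ABg×4
AaBbGg gametes: ABG×1, ABg×1, AbG×1, Abg×1, aBG×1, aBg×1, abG×1, abg×1
AABBGg×AaBbGg grid (8·8=64): AABBGG=4 AABBGg=8 AABBgg=4 AABbGG=4 AABbGg=8 AABbgg=4 AaBBGG=4 AaBBGg=8 AaBBgg=4 AaBbGG=4 AaBbGg=8 AaBbgg=4
AaBBGg hits 8/64; gcd=8; 8÷8/64÷8 = 1/8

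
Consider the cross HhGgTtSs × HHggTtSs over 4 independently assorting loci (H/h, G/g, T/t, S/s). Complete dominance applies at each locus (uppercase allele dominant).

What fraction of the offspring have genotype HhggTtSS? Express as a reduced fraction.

HhGgTtSs gametes: HGTS×1, HGTs×1, HGtS×1, HGts×1, HgTS×1, HgTs×1, HgtS×1, Hgts×1, hGTS×1, hGTs×1, hGtS×1, hGts×1, hgTS×1, hgTs×1, hgtS×1, hgts×1
HHggTtSs gametes: HgTS×4, HgTs×4, HgtS×4, Hgts×4
HhGgTtSs×HHggTtSs grid (16·16=256): HHGgTTSS=4 HHGgTTSs=8 HHGgTTss=4 HHGgTtSS=8 HHGgTtSs=16 HHGgTtss=8 HHGgttSS=4 HHGgttSs=8 HHGgttss=4 HHggTTSS=4 HHggTTSs=8 HHggTTss=4 HHggTtSS=8 HHggTtSs=16 HHggTtss=8 HHggttSS=4 HHggttSs=8 HHggttss=4 HhGgTTSS=4 HhGgTTSs=8 HhGgTTss=4 HhGgTtSS=8 HhGgTtSs=16 HhGgTtss=8 HhGgttSS=4 HhGgttSs=8 HhGgttss=4 HhggTTSS=4 HhggTTSs=8 HhggTTss=4 HhggTtSS=8 HhggTtSs=16 HhggTtss=8 HhggttSS=4 HhggttSs=8 Hhggttss=4
HhggTtSS hits 8/256; gcd=8; 8÷8/256÷8 = 1/32

P(HhggTtSS) = 1/32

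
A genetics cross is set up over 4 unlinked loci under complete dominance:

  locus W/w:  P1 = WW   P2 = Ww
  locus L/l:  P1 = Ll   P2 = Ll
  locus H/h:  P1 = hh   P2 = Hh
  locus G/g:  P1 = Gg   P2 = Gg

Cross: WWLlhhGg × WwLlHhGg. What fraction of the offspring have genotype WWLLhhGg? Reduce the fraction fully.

P(WWLLhhGg) = 1/32

WWLlhhGg gametes: WLhG×4, WLhg×4, WlhG×4, Wlhg×4
WwLlHhGg gametes: WLHG×1, WLHg×1, WLhG×1, WLhg×1, WlHG×1, WlHg×1, WlhG×1, Wlhg×1, wLHG×1, wLHg×1, wLhG×1, wLhg×1, wlHG×1, wlHg×1, wlhG×1, wlhg×1
WWLlhhGg×WwLlHhGg grid (16·16=256): WWLLHhGG=4 WWLLHhGg=8 WWLLHhgg=4 WWLLhhGG=4 WWLLhhGg=8 WWLLhhgg=4 WWLlHhGG=8 WWLlHhGg=16 WWLlHhgg=8 WWLlhhGG=8 WWLlhhGg=16 WWLlhhgg=8 WWllHhGG=4 WWllHhGg=8 WWllHhgg=4 WWllhhGG=4 WWllhhGg=8 WWllhhgg=4 WwLLHhGG=4 WwLLHhGg=8 WwLLHhgg=4 WwLLhhGG=4 WwLLhhGg=8 WwLLhhgg=4 WwLlHhGG=8 WwLlHhGg=16 WwLlHhgg=8 WwLlhhGG=8 WwLlhhGg=16 WwLlhhgg=8 WwllHhGG=4 WwllHhGg=8 WwllHhgg=4 WwllhhGG=4 WwllhhGg=8 Wwllhhgg=4
WWLLhhGg hits 8/256; gcd=8; 8÷8/256÷8 = 1/32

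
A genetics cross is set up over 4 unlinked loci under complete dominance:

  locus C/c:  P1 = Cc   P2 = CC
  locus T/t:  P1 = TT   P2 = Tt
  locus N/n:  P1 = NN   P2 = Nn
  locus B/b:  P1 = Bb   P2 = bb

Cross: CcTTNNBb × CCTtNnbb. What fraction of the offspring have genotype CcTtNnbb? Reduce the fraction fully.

P(CcTtNnbb) = 1/16

CcTTNNBb gametes: CTNB×4, CTNb×4, cTNB×4, cTNb×4
CCTtNnbb gametes: CTNb×4, CTnb×4, CtNb×4, Ctnb×4
CcTTNNBb×CCTtNnbb grid (16·16=256): CCTTNNBb=16 CCTTNNbb=16 CCTTNnBb=16 CCTTNnbb=16 CCTtNNBb=16 CCTtNNbb=16 CCTtNnBb=16 CCTtNnbb=16 CcTTNNBb=16 CcTTNNbb=16 CcTTNnBb=16 CcTTNnbb=16 CcTtNNBb=16 CcTtNNbb=16 CcTtNnBb=16 CcTtNnbb=16
CcTtNnbb hits 16/256; gcd=16; 16÷16/256÷16 = 1/16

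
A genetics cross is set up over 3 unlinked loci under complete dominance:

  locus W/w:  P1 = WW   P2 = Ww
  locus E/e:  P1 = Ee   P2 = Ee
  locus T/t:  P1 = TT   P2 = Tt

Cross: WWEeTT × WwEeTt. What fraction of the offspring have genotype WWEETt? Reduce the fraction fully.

P(WWEETt) = 1/16

WWEeTT gametes: WET×4, WeT×4
WwEeTt gametes: WET×1, WEt×1, WeT×1, Wet×1, wET×1, wEt×1, weT×1, wet×1
WWEeTT×WwEeTt grid (8·8=64): WWEETT=4 WWEETt=4 WWEeTT=8 WWEeTt=8 WWeeTT=4 WWeeTt=4 WwEETT=4 WwEETt=4 WwEeTT=8 WwEeTt=8 WweeTT=4 WweeTt=4
WWEETt hits 4/64; gcd=4; 4÷4/64÷4 = 1/16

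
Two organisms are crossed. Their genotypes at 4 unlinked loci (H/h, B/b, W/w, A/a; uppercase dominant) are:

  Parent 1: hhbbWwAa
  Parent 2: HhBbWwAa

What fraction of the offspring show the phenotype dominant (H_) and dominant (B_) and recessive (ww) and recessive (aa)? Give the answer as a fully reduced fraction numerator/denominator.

hhbbWwAa gametes: hbWA×4, hbWa×4, hbwA×4, hbwa×4
HhBbWwAa gametes: HBWA×1, HBWa×1, HBwA×1, HBwa×1, HbWA×1, HbWa×1, HbwA×1, Hbwa×1, hBWA×1, hBWa×1, hBwA×1, hBwa×1, hbWA×1, hbWa×1, hbwA×1, hbwa×1
hhbbWwAa×HhBbWwAa grid (16·16=256): HhBbWWAA=4 HhBbWWAa=8 HhBbWWaa=4 HhBbWwAA=8 HhBbWwAa=16 HhBbWwaa=8 HhBbwwAA=4 HhBbwwAa=8 HhBbwwaa=4 HhbbWWAA=4 HhbbWWAa=8 HhbbWWaa=4 HhbbWwAA=8 HhbbWwAa=16 HhbbWwaa=8 HhbbwwAA=4 HhbbwwAa=8 Hhbbwwaa=4 hhBbWWAA=4 hhBbWWAa=8 hhBbWWaa=4 hhBbWwAA=8 hhBbWwAa=16 hhBbWwaa=8 hhBbwwAA=4 hhBbwwAa=8 hhBbwwaa=4 hhbbWWAA=4 hhbbWWAa=8 hhbbWWaa=4 hhbbWwAA=8 hhbbWwAa=16 hhbbWwaa=8 hhbbwwAA=4 hhbbwwAa=8 hhbbwwaa=4
H_ B_ ww aa hits 4/256; gcd=4; 4÷4/256÷4 = 1/64

P(H_ B_ ww aa) = 1/64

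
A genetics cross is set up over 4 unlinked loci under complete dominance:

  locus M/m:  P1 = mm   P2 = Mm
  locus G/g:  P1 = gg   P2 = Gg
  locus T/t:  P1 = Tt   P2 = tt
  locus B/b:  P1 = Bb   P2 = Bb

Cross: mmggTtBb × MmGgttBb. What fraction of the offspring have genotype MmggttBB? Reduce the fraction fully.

mmggTtBb gametes: mgTB×4, mgTb×4, mgtB×4, mgtb×4
MmGgttBb gametes: MGtB×2, MGtb×2, MgtB×2, Mgtb×2, mGtB×2, mGtb×2, mgtB×2, mgtb×2
mmggTtBb×MmGgttBb grid (16·16=256): MmGgTtBB=8 MmGgTtBb=16 MmGgTtbb=8 MmGgttBB=8 MmGgttBb=16 MmGgttbb=8 MmggTtBB=8 MmggTtBb=16 MmggTtbb=8 MmggttBB=8 MmggttBb=16 Mmggttbb=8 mmGgTtBB=8 mmGgTtBb=16 mmGgTtbb=8 mmGgttBB=8 mmGgttBb=16 mmGgttbb=8 mmggTtBB=8 mmggTtBb=16 mmggTtbb=8 mmggttBB=8 mmggttBb=16 mmggttbb=8
MmggttBB hits 8/256; gcd=8; 8÷8/256÷8 = 1/32

P(MmggttBB) = 1/32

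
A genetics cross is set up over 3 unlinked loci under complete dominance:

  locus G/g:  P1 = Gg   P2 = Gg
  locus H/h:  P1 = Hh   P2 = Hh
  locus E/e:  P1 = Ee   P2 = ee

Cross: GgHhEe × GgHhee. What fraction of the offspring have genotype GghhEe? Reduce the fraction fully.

GgHhEe gametes: GHE×1, GHe×1, GhE×1, Ghe×1, gHE×1, gHe×1, ghE×1, ghe×1
GgHhee gametes: GHe×2, Ghe×2, gHe×2, ghe×2
GgHhEe×GgHhee grid (8·8=64): GGHHEe=2 GGHHee=2 GGHhEe=4 GGHhee=4 GGhhEe=2 GGhhee=2 GgHHEe=4 GgHHee=4 GgHhEe=8 GgHhee=8 GghhEe=4 Gghhee=4 ggHHEe=2 ggHHee=2 ggHhEe=4 ggHhee=4 gghhEe=2 gghhee=2
GghhEe hits 4/64; gcd=4; 4÷4/64÷4 = 1/16

P(GghhEe) = 1/16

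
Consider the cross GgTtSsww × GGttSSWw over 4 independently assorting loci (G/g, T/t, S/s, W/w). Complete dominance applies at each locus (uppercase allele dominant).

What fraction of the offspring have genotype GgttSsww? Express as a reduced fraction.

GgTtSsww gametes: GTSw×2, GTsw×2, GtSw×2, Gtsw×2, gTSw×2, gTsw×2, gtSw×2, gtsw×2
GGttSSWw gametes: GtSW×8, GtSw×8
GgTtSsww×GGttSSWw grid (16·16=256): GGTtSSWw=16 GGTtSSww=16 GGTtSsWw=16 GGTtSsww=16 GGttSSWw=16 GGttSSww=16 GGttSsWw=16 GGttSsww=16 GgTtSSWw=16 GgTtSSww=16 GgTtSsWw=16 GgTtSsww=16 GgttSSWw=16 GgttSSww=16 GgttSsWw=16 GgttSsww=16
GgttSsww hits 16/256; gcd=16; 16÷16/256÷16 = 1/16

P(GgttSsww) = 1/16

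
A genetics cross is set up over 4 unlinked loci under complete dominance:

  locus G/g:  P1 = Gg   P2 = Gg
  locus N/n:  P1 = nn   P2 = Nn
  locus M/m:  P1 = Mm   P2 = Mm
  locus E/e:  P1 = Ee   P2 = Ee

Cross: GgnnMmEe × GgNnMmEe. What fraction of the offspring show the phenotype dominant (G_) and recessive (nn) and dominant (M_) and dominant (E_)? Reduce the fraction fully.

GgnnMmEe gametes: GnME×2, GnMe×2, GnmE×2, Gnme×2, gnME×2, gnMe×2, gnmE×2, gnme×2
GgNnMmEe gametes: GNME×1, GNMe×1, GNmE×1, GNme×1, GnME×1, GnMe×1, GnmE×1, Gnme×1, gNME×1, gNMe×1, gNmE×1, gNme×1, gnME×1, gnMe×1, gnmE×1, gnme×1
GgnnMmEe×GgNnMmEe grid (16·16=256): GGNnMMEE=2 GGNnMMEe=4 GGNnMMee=2 GGNnMmEE=4 GGNnMmEe=8 GGNnMmee=4 GGNnmmEE=2 GGNnmmEe=4 GGNnmmee=2 GGnnMMEE=2 GGnnMMEe=4 GGnnMMee=2 GGnnMmEE=4 GGnnMmEe=8 GGnnMmee=4 GGnnmmEE=2 GGnnmmEe=4 GGnnmmee=2 GgNnMMEE=4 GgNnMMEe=8 GgNnMMee=4 GgNnMmEE=8 GgNnMmEe=16 GgNnMmee=8 GgNnmmEE=4 GgNnmmEe=8 GgNnmmee=4 GgnnMMEE=4 GgnnMMEe=8 GgnnMMee=4 GgnnMmEE=8 GgnnMmEe=16 GgnnMmee=8 GgnnmmEE=4 GgnnmmEe=8 Ggnnmmee=4 ggNnMMEE=2 ggNnMMEe=4 ggNnMMee=2 ggNnMmEE=4 ggNnMmEe=8 ggNnMmee=4 ggNnmmEE=2 ggNnmmEe=4 ggNnmmee=2 ggnnMMEE=2 ggnnMMEe=4 ggnnMMee=2 ggnnMmEE=4 ggnnMmEe=8 ggnnMmee=4 ggnnmmEE=2 ggnnmmEe=4 ggnnmmee=2
G_ nn M_ E_ hits 54/256; gcd=2; 54÷2/256÷2 = 27/128

P(G_ nn M_ E_) = 27/128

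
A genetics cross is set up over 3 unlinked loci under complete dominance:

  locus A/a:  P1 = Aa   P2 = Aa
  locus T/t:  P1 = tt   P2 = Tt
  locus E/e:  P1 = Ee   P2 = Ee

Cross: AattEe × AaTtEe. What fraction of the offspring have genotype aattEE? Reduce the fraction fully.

P(aattEE) = 1/32

AattEe gametes: AtE×2, Ate×2, atE×2, ate×2
AaTtEe gametes: ATE×1, ATe×1, AtE×1, Ate×1, aTE×1, aTe×1, atE×1, ate×1
AattEe×AaTtEe grid (8·8=64): AATtEE=2 AATtEe=4 AATtee=2 AAttEE=2 AAttEe=4 AAttee=2 AaTtEE=4 AaTtEe=8 AaTtee=4 AattEE=4 AattEe=8 Aattee=4 aaTtEE=2 aaTtEe=4 aaTtee=2 aattEE=2 aattEe=4 aattee=2
aattEE hits 2/64; gcd=2; 2÷2/64÷2 = 1/32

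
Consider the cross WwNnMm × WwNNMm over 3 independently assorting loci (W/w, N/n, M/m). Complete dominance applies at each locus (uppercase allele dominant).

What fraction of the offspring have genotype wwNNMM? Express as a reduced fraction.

WwNnMm gametes: WNM×1, WNm×1, WnM×1, Wnm×1, wNM×1, wNm×1, wnM×1, wnm×1
WwNNMm gametes: WNM×2, WNm×2, wNM×2, wNm×2
WwNnMm×WwNNMm grid (8·8=64): WWNNMM=2 WWNNMm=4 WWNNmm=2 WWNnMM=2 WWNnMm=4 WWNnmm=2 WwNNMM=4 WwNNMm=8 WwNNmm=4 WwNnMM=4 WwNnMm=8 WwNnmm=4 wwNNMM=2 wwNNMm=4 wwNNmm=2 wwNnMM=2 wwNnMm=4 wwNnmm=2
wwNNMM hits 2/64; gcd=2; 2÷2/64÷2 = 1/32

P(wwNNMM) = 1/32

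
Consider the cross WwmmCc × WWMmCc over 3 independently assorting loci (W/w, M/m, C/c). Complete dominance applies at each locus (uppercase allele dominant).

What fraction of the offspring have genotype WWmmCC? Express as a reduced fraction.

P(WWmmCC) = 1/16

WwmmCc gametes: WmC×2, Wmc×2, wmC×2, wmc×2
WWMmCc gametes: WMC×2, WMc×2, WmC×2, Wmc×2
WwmmCc×WWMmCc grid (8·8=64): WWMmCC=4 WWMmCc=8 WWMmcc=4 WWmmCC=4 WWmmCc=8 WWmmcc=4 WwMmCC=4 WwMmCc=8 WwMmcc=4 WwmmCC=4 WwmmCc=8 Wwmmcc=4
WWmmCC hits 4/64; gcd=4; 4÷4/64÷4 = 1/16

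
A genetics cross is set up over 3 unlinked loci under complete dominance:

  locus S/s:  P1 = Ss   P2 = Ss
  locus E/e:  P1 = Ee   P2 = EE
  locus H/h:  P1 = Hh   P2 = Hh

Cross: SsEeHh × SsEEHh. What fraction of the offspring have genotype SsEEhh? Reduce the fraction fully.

P(SsEEhh) = 1/16

SsEeHh gametes: SEH×1, SEh×1, SeH×1, Seh×1, sEH×1, sEh×1, seH×1, seh×1
SsEEHh gametes: SEH×2, SEh×2, sEH×2, sEh×2
SsEeHh×SsEEHh grid (8·8=64): SSEEHH=2 SSEEHh=4 SSEEhh=2 SSEeHH=2 SSEeHh=4 SSEehh=2 SsEEHH=4 SsEEHh=8 SsEEhh=4 SsEeHH=4 SsEeHh=8 SsEehh=4 ssEEHH=2 ssEEHh=4 ssEEhh=2 ssEeHH=2 ssEeHh=4 ssEehh=2
SsEEhh hits 4/64; gcd=4; 4÷4/64÷4 = 1/16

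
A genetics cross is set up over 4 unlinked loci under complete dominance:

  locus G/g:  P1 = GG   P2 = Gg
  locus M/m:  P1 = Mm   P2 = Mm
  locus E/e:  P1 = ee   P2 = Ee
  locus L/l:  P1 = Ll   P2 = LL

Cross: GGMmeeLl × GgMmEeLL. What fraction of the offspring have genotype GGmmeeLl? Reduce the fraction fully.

P(GGmmeeLl) = 1/32

GGMmeeLl gametes: GMeL×4, GMel×4, GmeL×4, Gmel×4
GgMmEeLL gametes: GMEL×2, GMeL×2, GmEL×2, GmeL×2, gMEL×2, gMeL×2, gmEL×2, gmeL×2
GGMmeeLl×GgMmEeLL grid (16·16=256): GGMMEeLL=8 GGMMEeLl=8 GGMMeeLL=8 GGMMeeLl=8 GGMmEeLL=16 GGMmEeLl=16 GGMmeeLL=16 GGMmeeLl=16 GGmmEeLL=8 GGmmEeLl=8 GGmmeeLL=8 GGmmeeLl=8 GgMMEeLL=8 GgMMEeLl=8 GgMMeeLL=8 GgMMeeLl=8 GgMmEeLL=16 GgMmEeLl=16 GgMmeeLL=16 GgMmeeLl=16 GgmmEeLL=8 GgmmEeLl=8 GgmmeeLL=8 GgmmeeLl=8
GGmmeeLl hits 8/256; gcd=8; 8÷8/256÷8 = 1/32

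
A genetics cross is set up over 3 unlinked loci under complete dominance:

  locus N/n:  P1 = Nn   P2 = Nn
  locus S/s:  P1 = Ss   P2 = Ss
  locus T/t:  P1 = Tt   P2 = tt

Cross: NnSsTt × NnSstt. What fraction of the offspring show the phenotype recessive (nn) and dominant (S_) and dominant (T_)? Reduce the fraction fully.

NnSsTt gametes: NST×1, NSt×1, NsT×1, Nst×1, nST×1, nSt×1, nsT×1, nst×1
NnSstt gametes: NSt×2, Nst×2, nSt×2, nst×2
NnSsTt×NnSstt grid (8·8=64): NNSSTt=2 NNSStt=2 NNSsTt=4 NNSstt=4 NNssTt=2 NNsstt=2 NnSSTt=4 NnSStt=4 NnSsTt=8 NnSstt=8 NnssTt=4 Nnsstt=4 nnSSTt=2 nnSStt=2 nnSsTt=4 nnSstt=4 nnssTt=2 nnsstt=2
nn S_ T_ hits 6/64; gcd=2; 6÷2/64÷2 = 3/32

P(nn S_ T_) = 3/32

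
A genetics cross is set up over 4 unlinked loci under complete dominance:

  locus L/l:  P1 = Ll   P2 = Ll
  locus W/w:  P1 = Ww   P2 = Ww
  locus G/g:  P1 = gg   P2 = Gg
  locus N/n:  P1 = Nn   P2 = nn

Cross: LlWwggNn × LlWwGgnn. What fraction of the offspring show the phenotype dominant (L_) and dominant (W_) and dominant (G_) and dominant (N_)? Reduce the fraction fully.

P(L_ W_ G_ N_) = 9/64

LlWwggNn gametes: LWgN×2, LWgn×2, LwgN×2, Lwgn×2, lWgN×2, lWgn×2, lwgN×2, lwgn×2
LlWwGgnn gametes: LWGn×2, LWgn×2, LwGn×2, Lwgn×2, lWGn×2, lWgn×2, lwGn×2, lwgn×2
LlWwggNn×LlWwGgnn grid (16·16=256): LLWWGgNn=4 LLWWGgnn=4 LLWWggNn=4 LLWWggnn=4 LLWwGgNn=8 LLWwGgnn=8 LLWwggNn=8 LLWwggnn=8 LLwwGgNn=4 LLwwGgnn=4 LLwwggNn=4 LLwwggnn=4 LlWWGgNn=8 LlWWGgnn=8 LlWWggNn=8 LlWWggnn=8 LlWwGgNn=16 LlWwGgnn=16 LlWwggNn=16 LlWwggnn=16 LlwwGgNn=8 LlwwGgnn=8 LlwwggNn=8 Llwwggnn=8 llWWGgNn=4 llWWGgnn=4 llWWggNn=4 llWWggnn=4 llWwGgNn=8 llWwGgnn=8 llWwggNn=8 llWwggnn=8 llwwGgNn=4 llwwGgnn=4 llwwggNn=4 llwwggnn=4
L_ W_ G_ N_ hits 36/256; gcd=4; 36÷4/256÷4 = 9/64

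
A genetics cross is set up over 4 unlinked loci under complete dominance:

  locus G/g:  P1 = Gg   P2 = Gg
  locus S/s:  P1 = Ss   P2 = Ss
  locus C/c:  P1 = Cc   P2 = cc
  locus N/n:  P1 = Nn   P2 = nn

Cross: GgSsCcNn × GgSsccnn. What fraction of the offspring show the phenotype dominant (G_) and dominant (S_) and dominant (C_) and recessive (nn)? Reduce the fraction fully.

GgSsCcNn gametes: GSCN×1, GSCn×1, GScN×1, GScn×1, GsCN×1, GsCn×1, GscN×1, Gscn×1, gSCN×1, gSCn×1, gScN×1, gScn×1, gsCN×1, gsCn×1, gscN×1, gscn×1
GgSsccnn gametes: GScn×4, Gscn×4, gScn×4, gscn×4
GgSsCcNn×GgSsccnn grid (16·16=256): GGSSCcNn=4 GGSSCcnn=4 GGSSccNn=4 GGSSccnn=4 GGSsCcNn=8 GGSsCcnn=8 GGSsccNn=8 GGSsccnn=8 GGssCcNn=4 GGssCcnn=4 GGssccNn=4 GGssccnn=4 GgSSCcNn=8 GgSSCcnn=8 GgSSccNn=8 GgSSccnn=8 GgSsCcNn=16 GgSsCcnn=16 GgSsccNn=16 GgSsccnn=16 GgssCcNn=8 GgssCcnn=8 GgssccNn=8 Ggssccnn=8 ggSSCcNn=4 ggSSCcnn=4 ggSSccNn=4 ggSSccnn=4 ggSsCcNn=8 ggSsCcnn=8 ggSsccNn=8 ggSsccnn=8 ggssCcNn=4 ggssCcnn=4 ggssccNn=4 ggssccnn=4
G_ S_ C_ nn hits 36/256; gcd=4; 36÷4/256÷4 = 9/64

P(G_ S_ C_ nn) = 9/64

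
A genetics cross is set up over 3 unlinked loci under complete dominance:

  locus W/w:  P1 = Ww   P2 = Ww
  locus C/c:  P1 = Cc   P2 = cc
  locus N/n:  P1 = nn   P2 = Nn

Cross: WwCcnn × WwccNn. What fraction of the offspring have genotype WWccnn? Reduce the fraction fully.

P(WWccnn) = 1/16

WwCcnn gametes: WCn×2, Wcn×2, wCn×2, wcn×2
WwccNn gametes: WcN×2, Wcn×2, wcN×2, wcn×2
WwCcnn×WwccNn grid (8·8=64): WWCcNn=4 WWCcnn=4 WWccNn=4 WWccnn=4 WwCcNn=8 WwCcnn=8 WwccNn=8 Wwccnn=8 wwCcNn=4 wwCcnn=4 wwccNn=4 wwccnn=4
WWccnn hits 4/64; gcd=4; 4÷4/64÷4 = 1/16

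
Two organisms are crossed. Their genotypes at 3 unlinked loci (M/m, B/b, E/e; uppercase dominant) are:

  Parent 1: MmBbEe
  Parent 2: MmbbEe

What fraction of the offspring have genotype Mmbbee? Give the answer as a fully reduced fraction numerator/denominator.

MmBbEe gametes: MBE×1, MBe×1, MbE×1, Mbe×1, mBE×1, mBe×1, mbE×1, mbe×1
MmbbEe gametes: MbE×2, Mbe×2, mbE×2, mbe×2
MmBbEe×MmbbEe grid (8·8=64): MMBbEE=2 MMBbEe=4 MMBbee=2 MMbbEE=2 MMbbEe=4 MMbbee=2 MmBbEE=4 MmBbEe=8 MmBbee=4 MmbbEE=4 MmbbEe=8 Mmbbee=4 mmBbEE=2 mmBbEe=4 mmBbee=2 mmbbEE=2 mmbbEe=4 mmbbee=2
Mmbbee hits 4/64; gcd=4; 4÷4/64÷4 = 1/16

P(Mmbbee) = 1/16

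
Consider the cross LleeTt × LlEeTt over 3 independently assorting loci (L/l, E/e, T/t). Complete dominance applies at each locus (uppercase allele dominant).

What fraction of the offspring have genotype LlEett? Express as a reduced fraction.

LleeTt gametes: LeT×2, Let×2, leT×2, let×2
LlEeTt gametes: LET×1, LEt×1, LeT×1, Let×1, lET×1, lEt×1, leT×1, let×1
LleeTt×LlEeTt grid (8·8=64): LLEeTT=2 LLEeTt=4 LLEett=2 LLeeTT=2 LLeeTt=4 LLeett=2 LlEeTT=4 LlEeTt=8 LlEett=4 LleeTT=4 LleeTt=8 Lleett=4 llEeTT=2 llEeTt=4 llEett=2 lleeTT=2 lleeTt=4 lleett=2
LlEett hits 4/64; gcd=4; 4÷4/64÷4 = 1/16

P(LlEett) = 1/16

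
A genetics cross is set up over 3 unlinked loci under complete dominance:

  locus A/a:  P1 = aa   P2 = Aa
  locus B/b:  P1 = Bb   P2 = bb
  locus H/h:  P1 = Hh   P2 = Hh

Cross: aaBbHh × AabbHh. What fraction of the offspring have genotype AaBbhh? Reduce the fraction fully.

aaBbHh gametes: aBH×2, aBh×2, abH×2, abh×2
AabbHh gametes: AbH×2, Abh×2, abH×2, abh×2
aaBbHh×AabbHh grid (8·8=64): AaBbHH=4 AaBbHh=8 AaBbhh=4 AabbHH=4 AabbHh=8 Aabbhh=4 aaBbHH=4 aaBbHh=8 aaBbhh=4 aabbHH=4 aabbHh=8 aabbhh=4
AaBbhh hits 4/64; gcd=4; 4÷4/64÷4 = 1/16

P(AaBbhh) = 1/16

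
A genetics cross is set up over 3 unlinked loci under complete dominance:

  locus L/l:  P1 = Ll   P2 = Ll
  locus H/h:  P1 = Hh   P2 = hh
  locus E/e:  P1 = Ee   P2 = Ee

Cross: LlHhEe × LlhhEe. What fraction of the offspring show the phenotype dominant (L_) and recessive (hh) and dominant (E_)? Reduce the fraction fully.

P(L_ hh E_) = 9/32

LlHhEe gametes: LHE×1, LHe×1, LhE×1, Lhe×1, lHE×1, lHe×1, lhE×1, lhe×1
LlhhEe gametes: LhE×2, Lhe×2, lhE×2, lhe×2
LlHhEe×LlhhEe grid (8·8=64): LLHhEE=2 LLHhEe=4 LLHhee=2 LLhhEE=2 LLhhEe=4 LLhhee=2 LlHhEE=4 LlHhEe=8 LlHhee=4 LlhhEE=4 LlhhEe=8 Llhhee=4 llHhEE=2 llHhEe=4 llHhee=2 llhhEE=2 llhhEe=4 llhhee=2
L_ hh E_ hits 18/64; gcd=2; 18÷2/64÷2 = 9/32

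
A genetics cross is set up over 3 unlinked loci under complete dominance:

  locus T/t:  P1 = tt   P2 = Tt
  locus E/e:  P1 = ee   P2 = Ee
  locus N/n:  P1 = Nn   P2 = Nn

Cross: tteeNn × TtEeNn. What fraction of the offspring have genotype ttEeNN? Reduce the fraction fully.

tteeNn gametes: teN×4, ten×4
TtEeNn gametes: TEN×1, TEn×1, TeN×1, Ten×1, tEN×1, tEn×1, teN×1, ten×1
tteeNn×TtEeNn grid (8·8=64): TtEeNN=4 TtEeNn=8 TtEenn=4 TteeNN=4 TteeNn=8 Tteenn=4 ttEeNN=4 ttEeNn=8 ttEenn=4 tteeNN=4 tteeNn=8 tteenn=4
ttEeNN hits 4/64; gcd=4; 4÷4/64÷4 = 1/16

P(ttEeNN) = 1/16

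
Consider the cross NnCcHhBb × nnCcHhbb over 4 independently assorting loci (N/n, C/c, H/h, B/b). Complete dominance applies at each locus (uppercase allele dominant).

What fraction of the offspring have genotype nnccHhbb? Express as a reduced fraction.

P(nnccHhbb) = 1/32

NnCcHhBb gametes: NCHB×1, NCHb×1, NChB×1, NChb×1, NcHB×1, NcHb×1, NchB×1, Nchb×1, nCHB×1, nCHb×1, nChB×1, nChb×1, ncHB×1, ncHb×1, nchB×1, nchb×1
nnCcHhbb gametes: nCHb×4, nChb×4, ncHb×4, nchb×4
NnCcHhBb×nnCcHhbb grid (16·16=256): NnCCHHBb=4 NnCCHHbb=4 NnCCHhBb=8 NnCCHhbb=8 NnCChhBb=4 NnCChhbb=4 NnCcHHBb=8 NnCcHHbb=8 NnCcHhBb=16 NnCcHhbb=16 NnCchhBb=8 NnCchhbb=8 NnccHHBb=4 NnccHHbb=4 NnccHhBb=8 NnccHhbb=8 NncchhBb=4 Nncchhbb=4 nnCCHHBb=4 nnCCHHbb=4 nnCCHhBb=8 nnCCHhbb=8 nnCChhBb=4 nnCChhbb=4 nnCcHHBb=8 nnCcHHbb=8 nnCcHhBb=16 nnCcHhbb=16 nnCchhBb=8 nnCchhbb=8 nnccHHBb=4 nnccHHbb=4 nnccHhBb=8 nnccHhbb=8 nncchhBb=4 nncchhbb=4
nnccHhbb hits 8/256; gcd=8; 8÷8/256÷8 = 1/32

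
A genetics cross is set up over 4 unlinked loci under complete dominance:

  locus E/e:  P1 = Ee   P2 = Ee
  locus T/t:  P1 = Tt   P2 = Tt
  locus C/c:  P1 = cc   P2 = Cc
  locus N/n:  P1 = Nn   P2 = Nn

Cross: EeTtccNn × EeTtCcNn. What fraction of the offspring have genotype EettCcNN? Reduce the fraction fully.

EeTtccNn gametes: ETcN×2, ETcn×2, EtcN×2, Etcn×2, eTcN×2, eTcn×2, etcN×2, etcn×2
EeTtCcNn gametes: ETCN×1, ETCn×1, ETcN×1, ETcn×1, EtCN×1, EtCn×1, EtcN×1, Etcn×1, eTCN×1, eTCn×1, eTcN×1, eTcn×1, etCN×1, etCn×1, etcN×1, etcn×1
EeTtccNn×EeTtCcNn grid (16·16=256): EETTCcNN=2 EETTCcNn=4 EETTCcnn=2 EETTccNN=2 EETTccNn=4 EETTccnn=2 EETtCcNN=4 EETtCcNn=8 EETtCcnn=4 EETtccNN=4 EETtccNn=8 EETtccnn=4 EEttCcNN=2 EEttCcNn=4 EEttCcnn=2 EEttccNN=2 EEttccNn=4 EEttccnn=2 EeTTCcNN=4 EeTTCcNn=8 EeTTCcnn=4 EeTTccNN=4 EeTTccNn=8 EeTTccnn=4 EeTtCcNN=8 EeTtCcNn=16 EeTtCcnn=8 EeTtccNN=8 EeTtccNn=16 EeTtccnn=8 EettCcNN=4 EettCcNn=8 EettCcnn=4 EettccNN=4 EettccNn=8 Eettccnn=4 eeTTCcNN=2 eeTTCcNn=4 eeTTCcnn=2 eeTTccNN=2 eeTTccNn=4 eeTTccnn=2 eeTtCcNN=4 eeTtCcNn=8 eeTtCcnn=4 eeTtccNN=4 eeTtccNn=8 eeTtccnn=4 eettCcNN=2 eettCcNn=4 eettCcnn=2 eettccNN=2 eettccNn=4 eettccnn=2
EettCcNN hits 4/256; gcd=4; 4÷4/256÷4 = 1/64

P(EettCcNN) = 1/64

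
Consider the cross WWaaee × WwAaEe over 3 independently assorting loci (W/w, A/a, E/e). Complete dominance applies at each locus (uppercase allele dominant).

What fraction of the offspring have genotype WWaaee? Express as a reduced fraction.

WWaaee gametes: Wae×8
WwAaEe gametes: WAE×1, WAe×1, WaE×1, Wae×1, wAE×1, wAe×1, waE×1, wae×1
WWaaee×WwAaEe grid (8·8=64): WWAaEe=8 WWAaee=8 WWaaEe=8 WWaaee=8 WwAaEe=8 WwAaee=8 WwaaEe=8 Wwaaee=8
WWaaee hits 8/64; gcd=8; 8÷8/64÷8 = 1/8

P(WWaaee) = 1/8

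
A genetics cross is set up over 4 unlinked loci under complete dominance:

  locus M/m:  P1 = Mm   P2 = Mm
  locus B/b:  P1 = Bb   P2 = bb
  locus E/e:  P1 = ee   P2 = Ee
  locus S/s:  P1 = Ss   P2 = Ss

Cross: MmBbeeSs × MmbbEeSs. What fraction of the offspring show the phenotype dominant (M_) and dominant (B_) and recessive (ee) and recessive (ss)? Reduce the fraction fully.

MmBbeeSs gametes: MBeS×2, MBes×2, MbeS×2, Mbes×2, mBeS×2, mBes×2, mbeS×2, mbes×2
MmbbEeSs gametes: MbES×2, MbEs×2, MbeS×2, Mbes×2, mbES×2, mbEs×2, mbeS×2, mbes×2
MmBbeeSs×MmbbEeSs grid (16·16=256): MMBbEeSS=4 MMBbEeSs=8 MMBbEess=4 MMBbeeSS=4 MMBbeeSs=8 MMBbeess=4 MMbbEeSS=4 MMbbEeSs=8 MMbbEess=4 MMbbeeSS=4 MMbbeeSs=8 MMbbeess=4 MmBbEeSS=8 MmBbEeSs=16 MmBbEess=8 MmBbeeSS=8 MmBbeeSs=16 MmBbeess=8 MmbbEeSS=8 MmbbEeSs=16 MmbbEess=8 MmbbeeSS=8 MmbbeeSs=16 Mmbbeess=8 mmBbEeSS=4 mmBbEeSs=8 mmBbEess=4 mmBbeeSS=4 mmBbeeSs=8 mmBbeess=4 mmbbEeSS=4 mmbbEeSs=8 mmbbEess=4 mmbbeeSS=4 mmbbeeSs=8 mmbbeess=4
M_ B_ ee ss hits 12/256; gcd=4; 12÷4/256÷4 = 3/64

P(M_ B_ ee ss) = 3/64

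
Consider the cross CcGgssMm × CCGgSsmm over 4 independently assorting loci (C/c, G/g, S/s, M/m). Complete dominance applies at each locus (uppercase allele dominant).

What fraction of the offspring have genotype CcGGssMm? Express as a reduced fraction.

CcGgssMm gametes: CGsM×2, CGsm×2, CgsM×2, Cgsm×2, cGsM×2, cGsm×2, cgsM×2, cgsm×2
CCGgSsmm gametes: CGSm×4, CGsm×4, CgSm×4, Cgsm×4
CcGgssMm×CCGgSsmm grid (16·16=256): CCGGSsMm=8 CCGGSsmm=8 CCGGssMm=8 CCGGssmm=8 CCGgSsMm=16 CCGgSsmm=16 CCGgssMm=16 CCGgssmm=16 CCggSsMm=8 CCggSsmm=8 CCggssMm=8 CCggssmm=8 CcGGSsMm=8 CcGGSsmm=8 CcGGssMm=8 CcGGssmm=8 CcGgSsMm=16 CcGgSsmm=16 CcGgssMm=16 CcGgssmm=16 CcggSsMm=8 CcggSsmm=8 CcggssMm=8 Ccggssmm=8
CcGGssMm hits 8/256; gcd=8; 8÷8/256÷8 = 1/32

P(CcGGssMm) = 1/32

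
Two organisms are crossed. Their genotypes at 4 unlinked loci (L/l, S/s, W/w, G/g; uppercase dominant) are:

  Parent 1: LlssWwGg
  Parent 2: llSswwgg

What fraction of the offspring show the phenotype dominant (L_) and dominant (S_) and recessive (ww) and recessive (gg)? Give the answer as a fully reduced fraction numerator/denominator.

P(L_ S_ ww gg) = 1/16

LlssWwGg gametes: LsWG×2, LsWg×2, LswG×2, Lswg×2, lsWG×2, lsWg×2, lswG×2, lswg×2
llSswwgg gametes: lSwg×8, lswg×8
LlssWwGg×llSswwgg grid (16·16=256): LlSsWwGg=16 LlSsWwgg=16 LlSswwGg=16 LlSswwgg=16 LlssWwGg=16 LlssWwgg=16 LlsswwGg=16 Llsswwgg=16 llSsWwGg=16 llSsWwgg=16 llSswwGg=16 llSswwgg=16 llssWwGg=16 llssWwgg=16 llsswwGg=16 llsswwgg=16
L_ S_ ww gg hits 16/256; gcd=16; 16÷16/256÷16 = 1/16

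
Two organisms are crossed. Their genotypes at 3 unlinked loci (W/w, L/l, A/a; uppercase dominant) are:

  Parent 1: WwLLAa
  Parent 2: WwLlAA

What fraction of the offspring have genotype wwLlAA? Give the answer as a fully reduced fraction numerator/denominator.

P(wwLlAA) = 1/16

WwLLAa gametes: WLA×2, WLa×2, wLA×2, wLa×2
WwLlAA gametes: WLA×2, WlA×2, wLA×2, wlA×2
WwLLAa×WwLlAA grid (8·8=64): WWLLAA=4 WWLLAa=4 WWLlAA=4 WWLlAa=4 WwLLAA=8 WwLLAa=8 WwLlAA=8 WwLlAa=8 wwLLAA=4 wwLLAa=4 wwLlAA=4 wwLlAa=4
wwLlAA hits 4/64; gcd=4; 4÷4/64÷4 = 1/16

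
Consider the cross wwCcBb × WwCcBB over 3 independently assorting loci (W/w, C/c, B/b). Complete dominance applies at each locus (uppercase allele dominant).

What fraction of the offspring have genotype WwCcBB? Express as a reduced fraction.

wwCcBb gametes: wCB×2, wCb×2, wcB×2, wcb×2
WwCcBB gametes: WCB×2, WcB×2, wCB×2, wcB×2
wwCcBb×WwCcBB grid (8·8=64): WwCCBB=4 WwCCBb=4 WwCcBB=8 WwCcBb=8 WwccBB=4 WwccBb=4 wwCCBB=4 wwCCBb=4 wwCcBB=8 wwCcBb=8 wwccBB=4 wwccBb=4
WwCcBB hits 8/64; gcd=8; 8÷8/64÷8 = 1/8

P(WwCcBB) = 1/8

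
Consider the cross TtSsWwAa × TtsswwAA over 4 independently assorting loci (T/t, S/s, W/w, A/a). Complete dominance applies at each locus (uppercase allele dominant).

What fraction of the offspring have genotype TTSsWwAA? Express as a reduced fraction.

P(TTSsWwAA) = 1/32

TtSsWwAa gametes: TSWA×1, TSWa×1, TSwA×1, TSwa×1, TsWA×1, TsWa×1, TswA×1, Tswa×1, tSWA×1, tSWa×1, tSwA×1, tSwa×1, tsWA×1, tsWa×1, tswA×1, tswa×1
TtsswwAA gametes: TswA×8, tswA×8
TtSsWwAa×TtsswwAA grid (16·16=256): TTSsWwAA=8 TTSsWwAa=8 TTSswwAA=8 TTSswwAa=8 TTssWwAA=8 TTssWwAa=8 TTsswwAA=8 TTsswwAa=8 TtSsWwAA=16 TtSsWwAa=16 TtSswwAA=16 TtSswwAa=16 TtssWwAA=16 TtssWwAa=16 TtsswwAA=16 TtsswwAa=16 ttSsWwAA=8 ttSsWwAa=8 ttSswwAA=8 ttSswwAa=8 ttssWwAA=8 ttssWwAa=8 ttsswwAA=8 ttsswwAa=8
TTSsWwAA hits 8/256; gcd=8; 8÷8/256÷8 = 1/32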